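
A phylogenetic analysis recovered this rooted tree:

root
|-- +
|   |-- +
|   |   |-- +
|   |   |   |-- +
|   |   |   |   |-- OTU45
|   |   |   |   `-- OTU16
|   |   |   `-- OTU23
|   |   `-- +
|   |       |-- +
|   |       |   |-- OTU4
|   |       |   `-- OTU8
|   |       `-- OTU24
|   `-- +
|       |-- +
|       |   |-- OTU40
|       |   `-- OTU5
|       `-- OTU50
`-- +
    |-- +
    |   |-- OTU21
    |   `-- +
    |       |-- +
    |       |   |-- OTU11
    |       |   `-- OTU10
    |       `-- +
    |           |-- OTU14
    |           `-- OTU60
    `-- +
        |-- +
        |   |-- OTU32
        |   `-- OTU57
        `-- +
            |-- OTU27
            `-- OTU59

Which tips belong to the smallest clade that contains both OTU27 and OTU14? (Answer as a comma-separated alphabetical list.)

OTU10, OTU11, OTU14, OTU21, OTU27, OTU32, OTU57, OTU59, OTU60

Tracing OTU27: it sits inside (OTU27,OTU59).
Tracing OTU14: it sits inside (OTU14,OTU60).
The smallest clade enclosing both is ((OTU21,((OTU11,OTU10),(OTU14,OTU60))),((OTU32,OTU57),(OTU27,OTU59))); the answer is its 9 terminal taxa in alphabetical order.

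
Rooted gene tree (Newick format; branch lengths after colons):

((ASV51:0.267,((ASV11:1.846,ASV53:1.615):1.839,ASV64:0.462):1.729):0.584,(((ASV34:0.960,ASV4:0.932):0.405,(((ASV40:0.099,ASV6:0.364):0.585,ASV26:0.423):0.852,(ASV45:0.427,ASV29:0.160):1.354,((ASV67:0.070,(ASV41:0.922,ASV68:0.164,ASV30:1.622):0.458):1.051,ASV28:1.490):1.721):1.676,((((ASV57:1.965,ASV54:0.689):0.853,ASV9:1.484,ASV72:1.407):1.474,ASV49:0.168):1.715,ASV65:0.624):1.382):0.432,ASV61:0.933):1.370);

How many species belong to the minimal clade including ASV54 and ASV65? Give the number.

6

The MRCA of ASV54 and ASV65 is the node subtending ((((ASV57,ASV54),ASV9,ASV72),ASV49),ASV65).
That clade contains 6 terminal taxa: ASV49, ASV54, ASV57, ASV65, ASV72, ASV9.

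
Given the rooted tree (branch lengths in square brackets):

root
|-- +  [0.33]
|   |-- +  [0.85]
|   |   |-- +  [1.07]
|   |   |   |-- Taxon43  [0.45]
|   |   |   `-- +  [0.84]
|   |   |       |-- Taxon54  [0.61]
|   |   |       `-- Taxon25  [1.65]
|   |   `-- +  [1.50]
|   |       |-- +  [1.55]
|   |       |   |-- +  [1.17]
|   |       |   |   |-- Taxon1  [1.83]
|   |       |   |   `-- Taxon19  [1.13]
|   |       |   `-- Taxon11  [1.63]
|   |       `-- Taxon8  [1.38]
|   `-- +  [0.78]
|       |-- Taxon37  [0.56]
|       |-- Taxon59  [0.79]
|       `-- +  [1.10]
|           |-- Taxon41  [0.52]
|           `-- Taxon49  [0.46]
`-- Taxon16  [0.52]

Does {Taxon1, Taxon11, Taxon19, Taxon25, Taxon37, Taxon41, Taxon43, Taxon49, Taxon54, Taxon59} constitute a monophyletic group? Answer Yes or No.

No

The MRCA of the listed taxa subtends (((Taxon43,(Taxon54,Taxon25)),(((Taxon1,Taxon19),Taxon11),Taxon8)),(Taxon37,Taxon59,(Taxon41,Taxon49))).
That clade also contains Taxon8, which is not in the proposed group, so the group is not monophyletic.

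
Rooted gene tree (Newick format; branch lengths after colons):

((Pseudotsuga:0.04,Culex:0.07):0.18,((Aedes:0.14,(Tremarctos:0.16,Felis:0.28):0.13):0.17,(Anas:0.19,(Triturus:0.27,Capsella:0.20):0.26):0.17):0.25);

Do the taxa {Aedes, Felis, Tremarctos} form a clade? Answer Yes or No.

Yes

The most recent common ancestor of these taxa subtends (Aedes,(Tremarctos,Felis)).
That clade has exactly 3 tips — every listed taxon and nothing else — so the group is monophyletic.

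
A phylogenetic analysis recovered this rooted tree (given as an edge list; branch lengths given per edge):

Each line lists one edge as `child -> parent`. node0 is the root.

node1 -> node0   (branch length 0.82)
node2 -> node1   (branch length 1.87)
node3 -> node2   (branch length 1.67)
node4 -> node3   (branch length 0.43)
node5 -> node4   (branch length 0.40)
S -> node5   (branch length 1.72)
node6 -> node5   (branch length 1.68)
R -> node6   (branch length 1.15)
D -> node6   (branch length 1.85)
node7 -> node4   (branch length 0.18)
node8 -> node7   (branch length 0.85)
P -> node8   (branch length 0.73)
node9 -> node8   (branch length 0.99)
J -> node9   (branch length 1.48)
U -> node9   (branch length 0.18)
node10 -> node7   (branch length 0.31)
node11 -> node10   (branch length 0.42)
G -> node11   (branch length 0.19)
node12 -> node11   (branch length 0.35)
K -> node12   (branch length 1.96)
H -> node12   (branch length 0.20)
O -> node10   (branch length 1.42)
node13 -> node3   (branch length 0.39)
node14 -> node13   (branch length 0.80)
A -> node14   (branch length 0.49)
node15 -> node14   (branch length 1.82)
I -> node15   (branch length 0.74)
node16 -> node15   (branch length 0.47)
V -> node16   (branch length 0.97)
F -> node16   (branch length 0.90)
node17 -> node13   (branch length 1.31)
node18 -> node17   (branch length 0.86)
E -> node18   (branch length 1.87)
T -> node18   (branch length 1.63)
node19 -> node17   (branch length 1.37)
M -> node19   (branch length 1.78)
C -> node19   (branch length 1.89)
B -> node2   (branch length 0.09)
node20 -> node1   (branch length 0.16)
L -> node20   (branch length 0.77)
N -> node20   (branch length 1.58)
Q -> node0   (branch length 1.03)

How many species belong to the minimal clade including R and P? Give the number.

The MRCA of R and P is the node subtending ((S,(R,D)),((P,(J,U)),((G,(K,H)),O))).
That clade contains 10 terminal taxa: D, G, H, J, K, O, P, R, S, U.

10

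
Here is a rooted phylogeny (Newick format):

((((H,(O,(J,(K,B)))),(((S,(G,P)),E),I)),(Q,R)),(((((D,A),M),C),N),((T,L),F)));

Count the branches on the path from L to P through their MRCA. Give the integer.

11

The MRCA of L and P is the root of the tree.
From L up to that node: 4 branches. From P up to the same node: 7 branches. Total: 4 + 7 = 11.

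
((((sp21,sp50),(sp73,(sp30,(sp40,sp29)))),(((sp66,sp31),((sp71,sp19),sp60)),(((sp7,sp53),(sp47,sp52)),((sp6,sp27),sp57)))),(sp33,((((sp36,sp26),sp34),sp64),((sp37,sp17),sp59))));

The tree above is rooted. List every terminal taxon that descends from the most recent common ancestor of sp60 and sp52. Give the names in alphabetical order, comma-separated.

sp19, sp27, sp31, sp47, sp52, sp53, sp57, sp6, sp60, sp66, sp7, sp71

Tracing sp60: it sits inside ((sp71,sp19),sp60).
Tracing sp52: it sits inside (sp47,sp52).
The smallest clade enclosing both is (((sp66,sp31),((sp71,sp19),sp60)),(((sp7,sp53),(sp47,sp52)),((sp6,sp27),sp57))); the answer is its 12 terminal taxa in alphabetical order.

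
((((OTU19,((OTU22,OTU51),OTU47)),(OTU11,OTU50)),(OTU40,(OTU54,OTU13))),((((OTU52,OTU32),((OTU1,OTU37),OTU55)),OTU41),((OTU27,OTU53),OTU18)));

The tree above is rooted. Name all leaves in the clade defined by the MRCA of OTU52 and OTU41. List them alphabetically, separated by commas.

Tracing OTU52: it sits inside (OTU52,OTU32).
Tracing OTU41: it sits inside (((OTU52,OTU32),((OTU1,OTU37),OTU55)),OTU41).
The smallest clade enclosing both is (((OTU52,OTU32),((OTU1,OTU37),OTU55)),OTU41); the answer is its 6 terminal taxa in alphabetical order.

OTU1, OTU32, OTU37, OTU41, OTU52, OTU55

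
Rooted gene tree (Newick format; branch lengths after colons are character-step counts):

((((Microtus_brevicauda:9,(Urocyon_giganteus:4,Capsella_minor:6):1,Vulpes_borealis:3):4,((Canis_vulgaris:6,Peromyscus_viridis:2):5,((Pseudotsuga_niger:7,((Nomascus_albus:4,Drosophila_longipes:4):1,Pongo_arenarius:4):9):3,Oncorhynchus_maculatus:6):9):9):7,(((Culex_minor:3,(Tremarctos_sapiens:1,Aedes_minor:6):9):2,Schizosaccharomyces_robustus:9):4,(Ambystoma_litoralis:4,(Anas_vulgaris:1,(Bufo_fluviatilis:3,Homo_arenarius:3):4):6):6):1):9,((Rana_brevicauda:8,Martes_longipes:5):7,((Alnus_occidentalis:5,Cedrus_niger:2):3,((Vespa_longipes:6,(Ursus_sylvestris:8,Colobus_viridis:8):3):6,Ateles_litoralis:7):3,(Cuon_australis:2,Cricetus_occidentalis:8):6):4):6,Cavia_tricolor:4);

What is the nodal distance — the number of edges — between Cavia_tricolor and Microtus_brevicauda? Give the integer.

5

The MRCA of Cavia_tricolor and Microtus_brevicauda is the root of the tree.
From Cavia_tricolor up to that node: 1 branch. From Microtus_brevicauda up to the same node: 4 branches. Total: 1 + 4 = 5.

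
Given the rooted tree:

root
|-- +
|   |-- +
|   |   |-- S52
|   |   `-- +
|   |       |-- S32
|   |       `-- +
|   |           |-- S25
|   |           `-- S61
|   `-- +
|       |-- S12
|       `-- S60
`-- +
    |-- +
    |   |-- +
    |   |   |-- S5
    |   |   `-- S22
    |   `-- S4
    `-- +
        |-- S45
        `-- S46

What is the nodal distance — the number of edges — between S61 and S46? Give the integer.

The MRCA of S61 and S46 is the root of the tree.
From S61 up to that node: 5 branches. From S46 up to the same node: 3 branches. Total: 5 + 3 = 8.

8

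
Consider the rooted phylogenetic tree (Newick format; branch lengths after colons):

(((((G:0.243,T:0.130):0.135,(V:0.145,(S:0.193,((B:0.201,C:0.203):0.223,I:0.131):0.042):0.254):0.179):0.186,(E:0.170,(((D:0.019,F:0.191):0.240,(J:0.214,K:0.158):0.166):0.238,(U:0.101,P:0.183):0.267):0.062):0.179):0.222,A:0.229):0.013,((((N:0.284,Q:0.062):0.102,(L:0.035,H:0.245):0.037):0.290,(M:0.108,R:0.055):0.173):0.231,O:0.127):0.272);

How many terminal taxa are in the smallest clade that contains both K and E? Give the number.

The MRCA of K and E is the node subtending (E,(((D,F),(J,K)),(U,P))).
That clade contains 7 terminal taxa: D, E, F, J, K, P, U.

7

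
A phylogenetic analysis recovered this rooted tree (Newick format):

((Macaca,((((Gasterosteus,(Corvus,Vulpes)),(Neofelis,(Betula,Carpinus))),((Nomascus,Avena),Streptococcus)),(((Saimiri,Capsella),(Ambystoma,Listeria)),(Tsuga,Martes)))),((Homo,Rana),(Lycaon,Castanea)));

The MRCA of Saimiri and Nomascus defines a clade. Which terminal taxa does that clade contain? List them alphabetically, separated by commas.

Ambystoma, Avena, Betula, Capsella, Carpinus, Corvus, Gasterosteus, Listeria, Martes, Neofelis, Nomascus, Saimiri, Streptococcus, Tsuga, Vulpes

Tracing Saimiri: it sits inside (Saimiri,Capsella).
Tracing Nomascus: it sits inside (Nomascus,Avena).
The smallest clade enclosing both is ((((Gasterosteus,(Corvus,Vulpes)),(Neofelis,(Betula,Carpinus))),((Nomascus,Avena),Streptococcus)),(((Saimiri,Capsella),(Ambystoma,Listeria)),(Tsuga,Martes))); the answer is its 15 terminal taxa in alphabetical order.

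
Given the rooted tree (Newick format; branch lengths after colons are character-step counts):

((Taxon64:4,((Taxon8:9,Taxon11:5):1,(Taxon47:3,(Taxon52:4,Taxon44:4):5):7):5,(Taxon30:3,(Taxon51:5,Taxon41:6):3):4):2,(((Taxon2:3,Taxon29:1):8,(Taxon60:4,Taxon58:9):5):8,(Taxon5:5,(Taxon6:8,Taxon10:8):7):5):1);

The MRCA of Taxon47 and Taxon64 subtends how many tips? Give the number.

9

The MRCA of Taxon47 and Taxon64 is the node subtending (Taxon64,((Taxon8,Taxon11),(Taxon47,(Taxon52,Taxon44))),(Taxon30,(Taxon51,Taxon41))).
That clade contains 9 terminal taxa: Taxon11, Taxon30, Taxon41, Taxon44, Taxon47, Taxon51, Taxon52, Taxon64, Taxon8.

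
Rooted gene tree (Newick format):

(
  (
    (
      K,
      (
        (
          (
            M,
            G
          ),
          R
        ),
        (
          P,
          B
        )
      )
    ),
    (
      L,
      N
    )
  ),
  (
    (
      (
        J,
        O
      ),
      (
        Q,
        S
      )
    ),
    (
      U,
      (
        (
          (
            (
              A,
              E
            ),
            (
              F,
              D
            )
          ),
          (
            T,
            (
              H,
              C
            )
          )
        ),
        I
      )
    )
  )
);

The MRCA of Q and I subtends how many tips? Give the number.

13

The MRCA of Q and I is the node subtending (((J,O),(Q,S)),(U,((((A,E),(F,D)),(T,(H,C))),I))).
That clade contains 13 terminal taxa: A, C, D, E, F, H, I, J, O, Q, S, T, U.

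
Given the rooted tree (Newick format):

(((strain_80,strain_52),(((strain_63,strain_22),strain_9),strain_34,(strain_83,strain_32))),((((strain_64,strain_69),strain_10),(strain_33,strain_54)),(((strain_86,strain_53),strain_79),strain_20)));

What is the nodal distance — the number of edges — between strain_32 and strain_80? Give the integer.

The MRCA of strain_32 and strain_80 is the node subtending ((strain_80,strain_52),(((strain_63,strain_22),strain_9),strain_34,(strain_83,strain_32))).
From strain_32 up to that node: 3 branches. From strain_80 up to the same node: 2 branches. Total: 3 + 2 = 5.

5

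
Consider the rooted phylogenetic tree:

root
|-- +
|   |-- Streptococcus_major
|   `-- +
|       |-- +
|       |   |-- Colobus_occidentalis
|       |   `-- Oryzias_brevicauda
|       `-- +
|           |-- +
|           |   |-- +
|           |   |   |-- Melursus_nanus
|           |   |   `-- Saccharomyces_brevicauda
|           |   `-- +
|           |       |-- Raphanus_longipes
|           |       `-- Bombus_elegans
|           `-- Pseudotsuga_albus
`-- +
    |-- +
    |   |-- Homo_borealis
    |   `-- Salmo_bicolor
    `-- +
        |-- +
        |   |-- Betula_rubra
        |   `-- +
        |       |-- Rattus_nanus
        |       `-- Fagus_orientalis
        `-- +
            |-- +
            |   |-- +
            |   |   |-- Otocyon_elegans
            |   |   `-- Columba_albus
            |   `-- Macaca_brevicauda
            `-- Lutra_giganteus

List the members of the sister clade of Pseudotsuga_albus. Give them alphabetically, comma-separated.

Pseudotsuga_albus attaches to the tree at the node subtending (((Melursus_nanus,Saccharomyces_brevicauda),(Raphanus_longipes,Bombus_elegans)),Pseudotsuga_albus).
The other lineage descending from that same node — the sister group — is ((Melursus_nanus,Saccharomyces_brevicauda),(Raphanus_longipes,Bombus_elegans)); its 4 tips in alphabetical order are the answer.

Bombus_elegans, Melursus_nanus, Raphanus_longipes, Saccharomyces_brevicauda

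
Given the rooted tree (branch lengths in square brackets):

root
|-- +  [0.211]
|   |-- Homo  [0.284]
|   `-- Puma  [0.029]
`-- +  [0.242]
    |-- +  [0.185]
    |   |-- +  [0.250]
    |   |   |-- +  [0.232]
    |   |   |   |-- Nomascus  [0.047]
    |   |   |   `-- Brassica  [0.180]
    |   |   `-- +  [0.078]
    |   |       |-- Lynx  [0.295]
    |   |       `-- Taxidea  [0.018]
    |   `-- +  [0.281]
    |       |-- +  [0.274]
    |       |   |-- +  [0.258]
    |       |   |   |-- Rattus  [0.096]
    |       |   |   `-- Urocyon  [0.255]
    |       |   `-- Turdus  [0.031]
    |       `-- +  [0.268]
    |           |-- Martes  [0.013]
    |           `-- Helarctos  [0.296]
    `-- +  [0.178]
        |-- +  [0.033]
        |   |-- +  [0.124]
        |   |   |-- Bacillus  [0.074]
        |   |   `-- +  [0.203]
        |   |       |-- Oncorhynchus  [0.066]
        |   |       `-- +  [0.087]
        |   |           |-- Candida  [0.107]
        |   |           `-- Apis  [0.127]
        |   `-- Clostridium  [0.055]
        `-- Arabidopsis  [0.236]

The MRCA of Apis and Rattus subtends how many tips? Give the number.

15

The MRCA of Apis and Rattus is the node subtending ((((Nomascus,Brassica),(Lynx,Taxidea)),(((Rattus,Urocyon),Turdus),(Martes,Helarctos))),(((Bacillus,(Oncorhynchus,(Candida,Apis))),Clostridium),Arabidopsis)).
That clade contains 15 terminal taxa: Apis, Arabidopsis, Bacillus, Brassica, Candida, Clostridium, Helarctos, Lynx, Martes, Nomascus, Oncorhynchus, Rattus, Taxidea, Turdus, Urocyon.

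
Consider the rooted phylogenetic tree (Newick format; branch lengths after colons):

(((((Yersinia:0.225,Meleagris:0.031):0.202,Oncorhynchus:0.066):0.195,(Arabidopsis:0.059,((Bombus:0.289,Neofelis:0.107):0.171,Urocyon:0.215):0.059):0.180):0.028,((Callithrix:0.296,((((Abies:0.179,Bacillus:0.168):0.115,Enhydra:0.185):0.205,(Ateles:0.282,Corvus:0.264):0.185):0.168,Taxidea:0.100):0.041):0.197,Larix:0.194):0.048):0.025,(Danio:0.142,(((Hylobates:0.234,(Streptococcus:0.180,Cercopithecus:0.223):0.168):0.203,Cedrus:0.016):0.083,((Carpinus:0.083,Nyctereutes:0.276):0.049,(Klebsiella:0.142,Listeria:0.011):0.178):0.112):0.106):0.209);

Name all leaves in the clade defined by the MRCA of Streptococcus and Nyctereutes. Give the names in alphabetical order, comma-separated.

Carpinus, Cedrus, Cercopithecus, Hylobates, Klebsiella, Listeria, Nyctereutes, Streptococcus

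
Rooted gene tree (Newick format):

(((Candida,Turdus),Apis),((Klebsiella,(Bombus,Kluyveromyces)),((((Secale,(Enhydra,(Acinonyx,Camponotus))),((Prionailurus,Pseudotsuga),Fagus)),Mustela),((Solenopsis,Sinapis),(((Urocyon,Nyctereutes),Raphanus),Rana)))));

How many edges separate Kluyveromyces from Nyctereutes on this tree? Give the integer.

9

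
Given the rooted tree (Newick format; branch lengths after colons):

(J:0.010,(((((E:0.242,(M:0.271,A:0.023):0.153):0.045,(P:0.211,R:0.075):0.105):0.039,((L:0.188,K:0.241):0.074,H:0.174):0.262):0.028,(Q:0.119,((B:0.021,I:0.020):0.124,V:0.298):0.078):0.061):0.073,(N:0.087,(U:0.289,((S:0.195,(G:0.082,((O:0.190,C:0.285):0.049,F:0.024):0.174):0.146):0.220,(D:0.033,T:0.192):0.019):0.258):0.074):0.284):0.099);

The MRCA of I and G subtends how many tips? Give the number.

21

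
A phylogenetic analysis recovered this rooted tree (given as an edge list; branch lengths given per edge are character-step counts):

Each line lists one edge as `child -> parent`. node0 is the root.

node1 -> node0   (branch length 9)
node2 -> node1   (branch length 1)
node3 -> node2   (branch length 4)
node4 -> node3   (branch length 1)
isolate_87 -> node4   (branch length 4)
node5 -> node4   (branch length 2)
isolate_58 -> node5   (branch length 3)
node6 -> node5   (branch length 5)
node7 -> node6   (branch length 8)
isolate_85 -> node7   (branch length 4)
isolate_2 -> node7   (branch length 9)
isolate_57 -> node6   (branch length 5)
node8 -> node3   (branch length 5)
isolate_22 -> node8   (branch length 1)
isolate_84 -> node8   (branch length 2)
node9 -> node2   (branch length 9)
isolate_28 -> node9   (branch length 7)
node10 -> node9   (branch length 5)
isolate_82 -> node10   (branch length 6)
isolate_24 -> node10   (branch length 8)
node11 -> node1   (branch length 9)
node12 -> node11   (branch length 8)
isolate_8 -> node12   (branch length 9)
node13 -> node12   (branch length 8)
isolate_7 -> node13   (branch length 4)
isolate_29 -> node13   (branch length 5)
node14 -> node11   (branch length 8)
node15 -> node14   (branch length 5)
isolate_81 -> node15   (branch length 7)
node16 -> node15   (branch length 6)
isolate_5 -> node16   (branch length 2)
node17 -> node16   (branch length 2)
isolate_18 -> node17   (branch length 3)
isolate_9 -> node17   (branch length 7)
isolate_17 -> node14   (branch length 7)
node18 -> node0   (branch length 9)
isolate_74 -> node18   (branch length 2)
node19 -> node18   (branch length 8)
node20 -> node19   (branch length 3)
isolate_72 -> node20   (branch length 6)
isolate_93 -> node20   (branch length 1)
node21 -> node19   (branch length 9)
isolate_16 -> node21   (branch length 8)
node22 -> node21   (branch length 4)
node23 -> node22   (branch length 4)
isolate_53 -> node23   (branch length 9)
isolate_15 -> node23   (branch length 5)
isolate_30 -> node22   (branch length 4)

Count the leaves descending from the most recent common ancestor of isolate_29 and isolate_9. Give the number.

The MRCA of isolate_29 and isolate_9 is the node subtending ((isolate_8,(isolate_7,isolate_29)),((isolate_81,(isolate_5,(isolate_18,isolate_9))),isolate_17)).
That clade contains 8 terminal taxa: isolate_17, isolate_18, isolate_29, isolate_5, isolate_7, isolate_8, isolate_81, isolate_9.

8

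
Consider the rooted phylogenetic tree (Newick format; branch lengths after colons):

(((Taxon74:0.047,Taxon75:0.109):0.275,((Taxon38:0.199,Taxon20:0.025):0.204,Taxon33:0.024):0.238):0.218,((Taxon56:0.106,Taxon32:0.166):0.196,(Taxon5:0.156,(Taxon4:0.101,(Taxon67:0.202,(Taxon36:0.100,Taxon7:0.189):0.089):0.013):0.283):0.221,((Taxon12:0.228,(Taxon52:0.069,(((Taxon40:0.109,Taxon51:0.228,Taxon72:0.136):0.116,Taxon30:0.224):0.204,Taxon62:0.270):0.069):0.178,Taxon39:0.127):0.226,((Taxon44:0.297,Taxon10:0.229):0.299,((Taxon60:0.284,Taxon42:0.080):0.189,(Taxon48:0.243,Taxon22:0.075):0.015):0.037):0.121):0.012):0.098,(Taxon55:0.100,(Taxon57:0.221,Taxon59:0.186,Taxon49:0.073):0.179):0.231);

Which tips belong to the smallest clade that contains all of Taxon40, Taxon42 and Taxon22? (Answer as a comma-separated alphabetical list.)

Tracing Taxon40: it sits inside (Taxon40,Taxon51,Taxon72).
Tracing Taxon42: it sits inside (Taxon60,Taxon42).
Tracing Taxon22: it sits inside (Taxon48,Taxon22).
The smallest clade enclosing all 3 is ((Taxon12,(Taxon52,(((Taxon40,Taxon51,Taxon72),Taxon30),Taxon62)),Taxon39),((Taxon44,Taxon10),((Taxon60,Taxon42),(Taxon48,Taxon22)))); the answer is its 14 terminal taxa in alphabetical order.

Taxon10, Taxon12, Taxon22, Taxon30, Taxon39, Taxon40, Taxon42, Taxon44, Taxon48, Taxon51, Taxon52, Taxon60, Taxon62, Taxon72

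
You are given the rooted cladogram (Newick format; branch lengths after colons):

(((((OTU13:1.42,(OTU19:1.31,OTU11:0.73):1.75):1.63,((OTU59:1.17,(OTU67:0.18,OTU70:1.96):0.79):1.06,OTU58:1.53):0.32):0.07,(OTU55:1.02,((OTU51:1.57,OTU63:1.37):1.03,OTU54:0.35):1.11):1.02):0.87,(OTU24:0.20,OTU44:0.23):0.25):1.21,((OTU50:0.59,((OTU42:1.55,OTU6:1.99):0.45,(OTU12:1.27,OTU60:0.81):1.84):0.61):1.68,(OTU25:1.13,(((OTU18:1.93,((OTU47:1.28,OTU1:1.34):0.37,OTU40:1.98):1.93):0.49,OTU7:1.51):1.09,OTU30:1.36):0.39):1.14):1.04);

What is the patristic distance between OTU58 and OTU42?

The path runs OTU58 → … → MRCA → … → OTU42; the MRCA is the root of the tree.
Branch lengths along that path: 1.53 + 0.32 + 0.07 + 0.87 + 1.21 + 1.04 + 1.68 + 0.61 + 0.45 + 1.55 = 9.33.

9.33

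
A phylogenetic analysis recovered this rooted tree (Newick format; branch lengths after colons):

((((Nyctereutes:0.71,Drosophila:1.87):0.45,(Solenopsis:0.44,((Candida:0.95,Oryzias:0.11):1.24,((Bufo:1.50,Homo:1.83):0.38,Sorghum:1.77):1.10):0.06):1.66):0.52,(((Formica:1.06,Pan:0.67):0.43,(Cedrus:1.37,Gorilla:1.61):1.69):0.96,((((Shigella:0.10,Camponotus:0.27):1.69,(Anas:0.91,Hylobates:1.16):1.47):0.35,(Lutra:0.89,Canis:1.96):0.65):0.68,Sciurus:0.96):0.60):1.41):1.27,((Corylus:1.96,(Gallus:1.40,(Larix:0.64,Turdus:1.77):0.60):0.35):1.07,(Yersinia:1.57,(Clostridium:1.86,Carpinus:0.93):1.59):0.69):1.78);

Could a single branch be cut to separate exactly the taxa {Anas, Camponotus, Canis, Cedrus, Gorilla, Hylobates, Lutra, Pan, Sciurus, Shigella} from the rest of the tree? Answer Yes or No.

No

The MRCA of the listed taxa subtends (((Formica,Pan),(Cedrus,Gorilla)),((((Shigella,Camponotus),(Anas,Hylobates)),(Lutra,Canis)),Sciurus)).
That clade also contains Formica, which is not in the proposed group, so the group is not monophyletic.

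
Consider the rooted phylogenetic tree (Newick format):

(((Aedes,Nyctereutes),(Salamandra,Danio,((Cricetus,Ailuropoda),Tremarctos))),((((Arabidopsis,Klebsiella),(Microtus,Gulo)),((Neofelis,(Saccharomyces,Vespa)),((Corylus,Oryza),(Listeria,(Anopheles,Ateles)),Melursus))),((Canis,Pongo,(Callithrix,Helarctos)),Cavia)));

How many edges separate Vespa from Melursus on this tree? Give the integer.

5

The MRCA of Vespa and Melursus is the node subtending ((Neofelis,(Saccharomyces,Vespa)),((Corylus,Oryza),(Listeria,(Anopheles,Ateles)),Melursus)).
From Vespa up to that node: 3 branches. From Melursus up to the same node: 2 branches. Total: 3 + 2 = 5.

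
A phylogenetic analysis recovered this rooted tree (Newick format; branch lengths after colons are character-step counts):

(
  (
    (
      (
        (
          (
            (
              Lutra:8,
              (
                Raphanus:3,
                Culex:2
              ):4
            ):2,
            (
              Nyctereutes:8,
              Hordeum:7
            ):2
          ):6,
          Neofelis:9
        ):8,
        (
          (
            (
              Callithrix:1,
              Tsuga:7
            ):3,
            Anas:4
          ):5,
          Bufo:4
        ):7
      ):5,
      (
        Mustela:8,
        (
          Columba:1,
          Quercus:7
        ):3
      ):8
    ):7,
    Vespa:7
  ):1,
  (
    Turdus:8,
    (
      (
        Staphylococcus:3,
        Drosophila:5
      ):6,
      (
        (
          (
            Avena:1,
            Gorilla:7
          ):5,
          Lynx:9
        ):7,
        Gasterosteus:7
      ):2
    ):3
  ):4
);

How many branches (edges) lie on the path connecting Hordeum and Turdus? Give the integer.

The MRCA of Hordeum and Turdus is the root of the tree.
From Hordeum up to that node: 7 branches. From Turdus up to the same node: 2 branches. Total: 7 + 2 = 9.

9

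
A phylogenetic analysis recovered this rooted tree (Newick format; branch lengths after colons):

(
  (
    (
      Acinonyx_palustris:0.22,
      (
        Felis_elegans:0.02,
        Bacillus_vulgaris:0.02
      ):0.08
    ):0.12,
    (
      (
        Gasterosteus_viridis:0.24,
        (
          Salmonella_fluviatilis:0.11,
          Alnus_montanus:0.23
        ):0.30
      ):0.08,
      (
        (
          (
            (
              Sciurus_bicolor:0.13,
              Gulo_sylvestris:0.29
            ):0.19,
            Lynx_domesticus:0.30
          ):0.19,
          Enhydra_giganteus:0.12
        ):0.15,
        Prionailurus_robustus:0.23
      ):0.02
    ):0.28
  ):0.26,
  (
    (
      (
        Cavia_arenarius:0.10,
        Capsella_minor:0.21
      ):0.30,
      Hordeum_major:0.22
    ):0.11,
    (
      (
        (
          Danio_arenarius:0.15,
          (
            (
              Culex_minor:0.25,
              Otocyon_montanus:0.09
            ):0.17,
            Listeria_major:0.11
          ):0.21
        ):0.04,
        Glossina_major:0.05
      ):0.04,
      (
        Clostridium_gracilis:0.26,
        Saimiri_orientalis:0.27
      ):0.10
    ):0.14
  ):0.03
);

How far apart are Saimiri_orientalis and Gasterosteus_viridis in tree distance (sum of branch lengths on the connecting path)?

The path runs Saimiri_orientalis → … → MRCA → … → Gasterosteus_viridis; the MRCA is the root of the tree.
Branch lengths along that path: 0.27 + 0.10 + 0.14 + 0.03 + 0.26 + 0.28 + 0.08 + 0.24 = 1.40.

1.40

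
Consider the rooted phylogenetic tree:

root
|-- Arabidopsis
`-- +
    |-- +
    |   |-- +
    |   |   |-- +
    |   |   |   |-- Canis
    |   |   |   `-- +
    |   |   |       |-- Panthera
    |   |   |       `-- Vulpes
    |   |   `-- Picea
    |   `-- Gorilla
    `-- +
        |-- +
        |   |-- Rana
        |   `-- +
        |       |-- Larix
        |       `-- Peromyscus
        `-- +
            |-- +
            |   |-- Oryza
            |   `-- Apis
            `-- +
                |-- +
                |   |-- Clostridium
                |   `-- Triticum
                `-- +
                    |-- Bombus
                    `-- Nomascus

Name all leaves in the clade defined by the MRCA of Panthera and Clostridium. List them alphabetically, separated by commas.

Apis, Bombus, Canis, Clostridium, Gorilla, Larix, Nomascus, Oryza, Panthera, Peromyscus, Picea, Rana, Triticum, Vulpes

Tracing Panthera: it sits inside (Panthera,Vulpes).
Tracing Clostridium: it sits inside (Clostridium,Triticum).
The smallest clade enclosing both is ((((Canis,(Panthera,Vulpes)),Picea),Gorilla),((Rana,(Larix,Peromyscus)),((Oryza,Apis),((Clostridium,Triticum),(Bombus,Nomascus))))); the answer is its 14 terminal taxa in alphabetical order.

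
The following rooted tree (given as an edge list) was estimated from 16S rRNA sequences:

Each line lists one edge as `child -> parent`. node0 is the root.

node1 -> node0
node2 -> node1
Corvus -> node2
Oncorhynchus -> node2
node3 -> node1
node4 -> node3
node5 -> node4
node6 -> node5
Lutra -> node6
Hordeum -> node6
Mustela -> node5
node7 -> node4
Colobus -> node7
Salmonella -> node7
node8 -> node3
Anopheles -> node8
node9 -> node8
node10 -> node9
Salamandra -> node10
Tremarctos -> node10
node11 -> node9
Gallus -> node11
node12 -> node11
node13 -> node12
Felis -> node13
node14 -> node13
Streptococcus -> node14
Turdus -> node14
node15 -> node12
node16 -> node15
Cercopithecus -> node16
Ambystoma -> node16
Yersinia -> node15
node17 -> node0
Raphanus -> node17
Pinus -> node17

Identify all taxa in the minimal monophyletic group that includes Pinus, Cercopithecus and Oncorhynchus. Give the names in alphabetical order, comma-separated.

Tracing Pinus: it sits inside (Raphanus,Pinus).
Tracing Cercopithecus: it sits inside (Cercopithecus,Ambystoma).
Tracing Oncorhynchus: it sits inside (Corvus,Oncorhynchus).
The smallest clade enclosing all 3 is the whole tree (their MRCA is the root), so the answer is all 19 tips in alphabetical order.

Ambystoma, Anopheles, Cercopithecus, Colobus, Corvus, Felis, Gallus, Hordeum, Lutra, Mustela, Oncorhynchus, Pinus, Raphanus, Salamandra, Salmonella, Streptococcus, Tremarctos, Turdus, Yersinia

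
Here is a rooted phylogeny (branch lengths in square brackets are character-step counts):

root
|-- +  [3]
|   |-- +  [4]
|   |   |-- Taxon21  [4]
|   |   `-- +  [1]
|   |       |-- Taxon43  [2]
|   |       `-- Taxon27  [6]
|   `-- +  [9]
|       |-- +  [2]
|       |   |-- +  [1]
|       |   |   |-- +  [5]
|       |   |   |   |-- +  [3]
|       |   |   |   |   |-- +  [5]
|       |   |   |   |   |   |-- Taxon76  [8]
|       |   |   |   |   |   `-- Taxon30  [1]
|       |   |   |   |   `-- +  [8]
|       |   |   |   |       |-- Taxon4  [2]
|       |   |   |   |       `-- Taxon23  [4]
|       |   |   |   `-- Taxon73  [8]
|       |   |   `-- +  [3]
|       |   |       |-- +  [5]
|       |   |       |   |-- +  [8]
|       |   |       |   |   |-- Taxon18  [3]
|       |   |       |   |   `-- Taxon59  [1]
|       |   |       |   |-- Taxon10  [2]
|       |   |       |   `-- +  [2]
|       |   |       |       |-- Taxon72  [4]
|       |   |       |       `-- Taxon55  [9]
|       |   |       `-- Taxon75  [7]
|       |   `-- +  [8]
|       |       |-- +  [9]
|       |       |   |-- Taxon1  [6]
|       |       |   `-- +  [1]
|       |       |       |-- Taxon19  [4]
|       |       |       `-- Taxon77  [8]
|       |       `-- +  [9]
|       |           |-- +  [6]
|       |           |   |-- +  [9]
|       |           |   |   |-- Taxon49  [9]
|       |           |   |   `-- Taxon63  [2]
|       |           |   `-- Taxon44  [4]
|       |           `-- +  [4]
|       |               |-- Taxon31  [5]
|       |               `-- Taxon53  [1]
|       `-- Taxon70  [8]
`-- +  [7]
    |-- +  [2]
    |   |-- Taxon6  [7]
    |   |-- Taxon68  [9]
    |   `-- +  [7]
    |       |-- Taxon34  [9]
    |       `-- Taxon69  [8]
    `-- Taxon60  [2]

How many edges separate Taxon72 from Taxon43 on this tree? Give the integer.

The MRCA of Taxon72 and Taxon43 is the node subtending ((Taxon21,(Taxon43,Taxon27)),((((((Taxon76,Taxon30),(Taxon4,Taxon23)),Taxon73),(((Taxon18,Taxon59),Taxon10,(Taxon72,Taxon55)),Taxon75)),((Taxon1,(Taxon19,Taxon77)),(((Taxon49,Taxon63),Taxon44),(Taxon31,Taxon53)))),Taxon70)).
From Taxon72 up to that node: 7 branches. From Taxon43 up to the same node: 3 branches. Total: 7 + 3 = 10.

10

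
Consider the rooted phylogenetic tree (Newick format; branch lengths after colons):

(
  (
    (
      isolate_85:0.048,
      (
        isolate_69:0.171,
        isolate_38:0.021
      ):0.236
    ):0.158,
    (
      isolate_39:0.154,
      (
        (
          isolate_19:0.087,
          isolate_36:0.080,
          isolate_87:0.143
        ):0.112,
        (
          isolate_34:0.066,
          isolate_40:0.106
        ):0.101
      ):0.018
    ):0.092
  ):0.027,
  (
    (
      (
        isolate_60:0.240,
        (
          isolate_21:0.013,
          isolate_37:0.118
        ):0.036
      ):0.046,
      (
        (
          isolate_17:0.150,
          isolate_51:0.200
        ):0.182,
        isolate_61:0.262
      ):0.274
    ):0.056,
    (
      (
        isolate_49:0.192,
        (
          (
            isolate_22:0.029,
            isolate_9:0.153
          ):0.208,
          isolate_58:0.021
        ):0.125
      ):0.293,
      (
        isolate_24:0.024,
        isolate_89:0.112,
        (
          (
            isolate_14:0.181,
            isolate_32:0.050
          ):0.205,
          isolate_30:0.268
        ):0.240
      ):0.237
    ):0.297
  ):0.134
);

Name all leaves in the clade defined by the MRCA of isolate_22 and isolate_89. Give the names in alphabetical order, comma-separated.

isolate_14, isolate_22, isolate_24, isolate_30, isolate_32, isolate_49, isolate_58, isolate_89, isolate_9

Tracing isolate_22: it sits inside (isolate_22,isolate_9).
Tracing isolate_89: it sits inside (isolate_24,isolate_89,((isolate_14,isolate_32),isolate_30)).
The smallest clade enclosing both is ((isolate_49,((isolate_22,isolate_9),isolate_58)),(isolate_24,isolate_89,((isolate_14,isolate_32),isolate_30))); the answer is its 9 terminal taxa in alphabetical order.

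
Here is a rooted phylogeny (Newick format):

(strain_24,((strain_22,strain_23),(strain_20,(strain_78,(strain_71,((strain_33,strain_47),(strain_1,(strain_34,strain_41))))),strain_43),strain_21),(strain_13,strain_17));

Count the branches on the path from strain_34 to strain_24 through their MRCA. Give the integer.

The MRCA of strain_34 and strain_24 is the root of the tree.
From strain_34 up to that node: 8 branches. From strain_24 up to the same node: 1 branch. Total: 8 + 1 = 9.

9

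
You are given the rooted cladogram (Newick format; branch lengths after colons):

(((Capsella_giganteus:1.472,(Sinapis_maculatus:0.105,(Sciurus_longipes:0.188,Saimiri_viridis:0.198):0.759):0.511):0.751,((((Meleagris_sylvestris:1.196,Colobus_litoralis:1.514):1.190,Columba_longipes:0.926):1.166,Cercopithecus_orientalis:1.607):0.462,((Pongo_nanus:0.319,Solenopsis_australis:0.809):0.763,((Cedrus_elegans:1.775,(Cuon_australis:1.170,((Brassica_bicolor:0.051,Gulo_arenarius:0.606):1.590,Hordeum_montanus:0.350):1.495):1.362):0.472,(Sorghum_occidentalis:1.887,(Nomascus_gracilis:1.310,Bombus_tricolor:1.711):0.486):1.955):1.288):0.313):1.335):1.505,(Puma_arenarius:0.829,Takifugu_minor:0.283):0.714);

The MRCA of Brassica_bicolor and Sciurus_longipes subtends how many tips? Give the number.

18

The MRCA of Brassica_bicolor and Sciurus_longipes is the node subtending ((Capsella_giganteus,(Sinapis_maculatus,(Sciurus_longipes,Saimiri_viridis))),((((Meleagris_sylvestris,Colobus_litoralis),Columba_longipes),Cercopithecus_orientalis),((Pongo_nanus,Solenopsis_australis),((Cedrus_elegans,(Cuon_australis,((Brassica_bicolor,Gulo_arenarius),Hordeum_montanus))),(Sorghum_occidentalis,(Nomascus_gracilis,Bombus_tricolor)))))).
That clade contains 18 terminal taxa: Bombus_tricolor, Brassica_bicolor, Capsella_giganteus, Cedrus_elegans, Cercopithecus_orientalis, Colobus_litoralis, Columba_longipes, Cuon_australis, Gulo_arenarius, Hordeum_montanus, Meleagris_sylvestris, Nomascus_gracilis, Pongo_nanus, Saimiri_viridis, Sciurus_longipes, Sinapis_maculatus, Solenopsis_australis, Sorghum_occidentalis.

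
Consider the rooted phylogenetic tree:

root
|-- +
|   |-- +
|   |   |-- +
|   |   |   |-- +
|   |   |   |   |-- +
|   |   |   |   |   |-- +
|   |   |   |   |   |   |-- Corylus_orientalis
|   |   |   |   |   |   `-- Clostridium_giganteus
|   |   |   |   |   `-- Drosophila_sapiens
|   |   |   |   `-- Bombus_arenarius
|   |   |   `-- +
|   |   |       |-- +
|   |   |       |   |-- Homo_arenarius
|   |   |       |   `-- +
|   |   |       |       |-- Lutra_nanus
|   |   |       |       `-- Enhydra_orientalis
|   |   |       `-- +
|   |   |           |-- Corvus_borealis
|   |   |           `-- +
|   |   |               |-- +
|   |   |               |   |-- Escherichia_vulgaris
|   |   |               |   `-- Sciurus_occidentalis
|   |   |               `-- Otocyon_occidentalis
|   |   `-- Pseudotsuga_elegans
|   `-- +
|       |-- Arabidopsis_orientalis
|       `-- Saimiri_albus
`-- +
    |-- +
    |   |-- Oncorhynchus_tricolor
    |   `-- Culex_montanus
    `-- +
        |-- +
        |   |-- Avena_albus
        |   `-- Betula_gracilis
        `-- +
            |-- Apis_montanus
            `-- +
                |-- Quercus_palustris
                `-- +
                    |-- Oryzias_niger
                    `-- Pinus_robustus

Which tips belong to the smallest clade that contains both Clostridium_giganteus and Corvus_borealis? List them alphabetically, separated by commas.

Bombus_arenarius, Clostridium_giganteus, Corvus_borealis, Corylus_orientalis, Drosophila_sapiens, Enhydra_orientalis, Escherichia_vulgaris, Homo_arenarius, Lutra_nanus, Otocyon_occidentalis, Sciurus_occidentalis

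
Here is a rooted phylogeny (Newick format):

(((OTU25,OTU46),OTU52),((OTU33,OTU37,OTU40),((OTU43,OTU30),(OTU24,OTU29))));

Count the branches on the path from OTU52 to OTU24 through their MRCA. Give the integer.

The MRCA of OTU52 and OTU24 is the root of the tree.
From OTU52 up to that node: 2 branches. From OTU24 up to the same node: 4 branches. Total: 2 + 4 = 6.

6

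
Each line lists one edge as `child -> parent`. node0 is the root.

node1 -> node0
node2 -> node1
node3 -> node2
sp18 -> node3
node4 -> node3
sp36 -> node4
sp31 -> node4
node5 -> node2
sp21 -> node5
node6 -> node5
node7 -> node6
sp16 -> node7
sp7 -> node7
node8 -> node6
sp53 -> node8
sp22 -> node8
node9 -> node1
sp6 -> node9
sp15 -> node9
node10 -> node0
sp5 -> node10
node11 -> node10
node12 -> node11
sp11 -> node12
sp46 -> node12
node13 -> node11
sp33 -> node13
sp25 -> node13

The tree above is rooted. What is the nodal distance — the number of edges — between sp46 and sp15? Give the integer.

7

The MRCA of sp46 and sp15 is the root of the tree.
From sp46 up to that node: 4 branches. From sp15 up to the same node: 3 branches. Total: 4 + 3 = 7.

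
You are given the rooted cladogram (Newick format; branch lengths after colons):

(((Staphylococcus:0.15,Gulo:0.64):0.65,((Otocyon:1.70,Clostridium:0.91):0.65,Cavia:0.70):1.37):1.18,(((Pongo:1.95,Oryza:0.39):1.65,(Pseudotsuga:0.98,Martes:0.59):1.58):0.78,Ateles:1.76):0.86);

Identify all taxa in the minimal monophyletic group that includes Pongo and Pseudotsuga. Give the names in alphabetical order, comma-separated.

Martes, Oryza, Pongo, Pseudotsuga

Tracing Pongo: it sits inside (Pongo,Oryza).
Tracing Pseudotsuga: it sits inside (Pseudotsuga,Martes).
The smallest clade enclosing both is ((Pongo,Oryza),(Pseudotsuga,Martes)); the answer is its 4 terminal taxa in alphabetical order.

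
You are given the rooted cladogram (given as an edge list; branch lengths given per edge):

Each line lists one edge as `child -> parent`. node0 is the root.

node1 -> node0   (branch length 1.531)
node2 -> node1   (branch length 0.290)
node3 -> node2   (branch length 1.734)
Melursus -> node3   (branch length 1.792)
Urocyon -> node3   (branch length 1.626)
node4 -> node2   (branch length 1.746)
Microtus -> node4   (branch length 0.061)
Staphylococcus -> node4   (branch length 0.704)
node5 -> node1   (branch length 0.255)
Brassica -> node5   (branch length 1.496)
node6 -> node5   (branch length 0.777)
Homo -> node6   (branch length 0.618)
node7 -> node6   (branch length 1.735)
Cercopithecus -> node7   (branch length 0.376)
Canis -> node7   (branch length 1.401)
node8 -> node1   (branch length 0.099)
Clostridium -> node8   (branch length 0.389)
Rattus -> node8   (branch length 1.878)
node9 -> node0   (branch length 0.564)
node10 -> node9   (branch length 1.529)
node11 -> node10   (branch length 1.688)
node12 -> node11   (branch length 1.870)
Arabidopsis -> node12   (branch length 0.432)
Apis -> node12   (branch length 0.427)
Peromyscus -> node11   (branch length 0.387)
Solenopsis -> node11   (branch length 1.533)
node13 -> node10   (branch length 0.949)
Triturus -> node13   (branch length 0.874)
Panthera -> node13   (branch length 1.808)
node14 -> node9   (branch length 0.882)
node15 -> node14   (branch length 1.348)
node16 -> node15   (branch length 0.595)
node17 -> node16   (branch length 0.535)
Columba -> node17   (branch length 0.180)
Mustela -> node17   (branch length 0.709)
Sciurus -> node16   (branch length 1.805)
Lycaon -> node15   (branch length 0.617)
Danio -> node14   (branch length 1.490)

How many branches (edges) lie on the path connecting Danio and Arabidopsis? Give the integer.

The MRCA of Danio and Arabidopsis is the node subtending ((((Arabidopsis,Apis),Peromyscus,Solenopsis),(Triturus,Panthera)),((((Columba,Mustela),Sciurus),Lycaon),Danio)).
From Danio up to that node: 2 branches. From Arabidopsis up to the same node: 4 branches. Total: 2 + 4 = 6.

6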